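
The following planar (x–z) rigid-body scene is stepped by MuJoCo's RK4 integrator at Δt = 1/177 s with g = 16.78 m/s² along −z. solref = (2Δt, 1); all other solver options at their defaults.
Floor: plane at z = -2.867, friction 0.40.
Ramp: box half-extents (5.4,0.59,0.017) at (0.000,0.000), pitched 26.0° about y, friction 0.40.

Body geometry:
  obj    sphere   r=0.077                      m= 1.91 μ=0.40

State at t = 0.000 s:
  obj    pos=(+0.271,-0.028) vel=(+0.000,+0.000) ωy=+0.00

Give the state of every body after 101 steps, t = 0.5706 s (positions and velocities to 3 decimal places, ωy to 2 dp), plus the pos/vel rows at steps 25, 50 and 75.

State at t = 0.5706 s:
  obj    pos=(+1.040,-0.403) vel=(+2.695,-1.314) ωy=+38.92

Key-timestep trajectory:
   step    t(s)  obj.x    obj.z    obj.vx   obj.vz 
     25  0.1412   +0.318  -0.051  +0.667  -0.325
     50  0.2825   +0.460  -0.120  +1.334  -0.651
     75  0.4237   +0.695  -0.235  +2.001  -0.976


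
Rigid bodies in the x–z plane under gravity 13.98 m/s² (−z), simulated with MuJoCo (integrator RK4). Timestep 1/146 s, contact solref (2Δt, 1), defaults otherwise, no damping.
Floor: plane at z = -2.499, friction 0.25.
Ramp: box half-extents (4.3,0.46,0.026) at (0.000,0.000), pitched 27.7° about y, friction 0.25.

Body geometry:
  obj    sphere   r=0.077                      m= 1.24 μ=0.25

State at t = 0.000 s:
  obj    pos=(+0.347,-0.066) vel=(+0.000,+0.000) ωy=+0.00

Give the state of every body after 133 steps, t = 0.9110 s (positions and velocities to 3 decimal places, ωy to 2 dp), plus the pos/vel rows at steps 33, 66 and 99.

State at t = 0.9110 s:
  obj    pos=(+2.053,-0.961) vel=(+3.744,-1.966) ωy=+54.90

Key-timestep trajectory:
   step    t(s)  obj.x    obj.z    obj.vx   obj.vz 
     33  0.2260   +0.452  -0.121  +0.929  -0.488
     66  0.4521   +0.767  -0.286  +1.858  -0.976
     99  0.6781   +1.292  -0.562  +2.787  -1.463


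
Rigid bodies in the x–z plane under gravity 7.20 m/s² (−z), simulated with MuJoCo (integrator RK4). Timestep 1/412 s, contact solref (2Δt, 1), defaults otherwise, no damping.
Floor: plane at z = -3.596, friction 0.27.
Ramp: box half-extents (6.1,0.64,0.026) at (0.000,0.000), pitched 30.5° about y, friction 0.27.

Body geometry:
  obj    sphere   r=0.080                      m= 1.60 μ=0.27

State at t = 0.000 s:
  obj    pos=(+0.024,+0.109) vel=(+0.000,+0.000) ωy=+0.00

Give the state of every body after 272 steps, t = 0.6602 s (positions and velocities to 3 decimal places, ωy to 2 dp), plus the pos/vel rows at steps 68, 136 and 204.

State at t = 0.6602 s:
  obj    pos=(+0.514,-0.180) vel=(+1.485,-0.875) ωy=+21.54

Key-timestep trajectory:
   step    t(s)  obj.x    obj.z    obj.vx   obj.vz 
     68  0.1650   +0.055  +0.091  +0.371  -0.219
    136  0.3301   +0.147  +0.037  +0.742  -0.437
    204  0.4951   +0.300  -0.054  +1.114  -0.656


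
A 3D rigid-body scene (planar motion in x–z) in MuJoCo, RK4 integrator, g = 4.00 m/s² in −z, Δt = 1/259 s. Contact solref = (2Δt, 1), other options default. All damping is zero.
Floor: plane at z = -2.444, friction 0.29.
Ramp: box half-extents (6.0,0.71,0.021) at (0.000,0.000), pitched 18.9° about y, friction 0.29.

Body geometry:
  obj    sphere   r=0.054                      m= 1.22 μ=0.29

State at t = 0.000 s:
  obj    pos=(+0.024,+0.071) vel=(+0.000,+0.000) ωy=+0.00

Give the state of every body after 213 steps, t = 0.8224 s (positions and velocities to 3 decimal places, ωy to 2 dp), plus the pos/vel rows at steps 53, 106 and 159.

State at t = 0.8224 s:
  obj    pos=(+0.320,-0.030) vel=(+0.720,-0.247) ωy=+14.09

Key-timestep trajectory:
   step    t(s)  obj.x    obj.z    obj.vx   obj.vz 
     53  0.2046   +0.042  +0.065  +0.179  -0.061
    106  0.4093   +0.097  +0.046  +0.358  -0.123
    159  0.6139   +0.189  +0.015  +0.538  -0.184


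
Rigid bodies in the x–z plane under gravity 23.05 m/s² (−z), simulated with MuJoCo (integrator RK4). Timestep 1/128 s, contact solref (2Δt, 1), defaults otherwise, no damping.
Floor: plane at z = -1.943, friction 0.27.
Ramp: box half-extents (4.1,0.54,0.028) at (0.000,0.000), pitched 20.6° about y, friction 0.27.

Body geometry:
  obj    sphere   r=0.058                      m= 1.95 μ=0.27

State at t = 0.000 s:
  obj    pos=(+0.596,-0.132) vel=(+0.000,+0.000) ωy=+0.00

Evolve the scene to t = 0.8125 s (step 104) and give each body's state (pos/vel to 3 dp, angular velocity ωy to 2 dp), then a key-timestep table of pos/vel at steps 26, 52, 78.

State at t = 0.8125 s:
  obj    pos=(+2.386,-0.805) vel=(+4.405,-1.656) ωy=+81.13

Key-timestep trajectory:
   step    t(s)  obj.x    obj.z    obj.vx   obj.vz 
     26  0.2031   +0.708  -0.174  +1.102  -0.414
     52  0.4062   +1.044  -0.300  +2.203  -0.828
     78  0.6094   +1.603  -0.511  +3.304  -1.242


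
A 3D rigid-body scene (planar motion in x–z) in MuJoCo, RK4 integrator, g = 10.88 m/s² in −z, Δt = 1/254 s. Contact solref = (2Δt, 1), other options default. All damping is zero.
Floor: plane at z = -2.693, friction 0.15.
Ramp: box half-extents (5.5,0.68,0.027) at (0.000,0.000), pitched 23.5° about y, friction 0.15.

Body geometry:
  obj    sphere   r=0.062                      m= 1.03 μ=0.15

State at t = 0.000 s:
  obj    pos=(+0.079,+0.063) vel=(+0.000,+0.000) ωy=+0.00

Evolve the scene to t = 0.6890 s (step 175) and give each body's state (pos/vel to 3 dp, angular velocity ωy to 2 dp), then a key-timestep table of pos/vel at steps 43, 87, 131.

State at t = 0.6890 s:
  obj    pos=(+0.754,-0.231) vel=(+1.958,-0.851) ωy=+34.42

Key-timestep trajectory:
   step    t(s)  obj.x    obj.z    obj.vx   obj.vz 
     43  0.1693   +0.120  +0.045  +0.481  -0.209
     87  0.3425   +0.246  -0.010  +0.974  -0.423
    131  0.5157   +0.457  -0.102  +1.466  -0.637


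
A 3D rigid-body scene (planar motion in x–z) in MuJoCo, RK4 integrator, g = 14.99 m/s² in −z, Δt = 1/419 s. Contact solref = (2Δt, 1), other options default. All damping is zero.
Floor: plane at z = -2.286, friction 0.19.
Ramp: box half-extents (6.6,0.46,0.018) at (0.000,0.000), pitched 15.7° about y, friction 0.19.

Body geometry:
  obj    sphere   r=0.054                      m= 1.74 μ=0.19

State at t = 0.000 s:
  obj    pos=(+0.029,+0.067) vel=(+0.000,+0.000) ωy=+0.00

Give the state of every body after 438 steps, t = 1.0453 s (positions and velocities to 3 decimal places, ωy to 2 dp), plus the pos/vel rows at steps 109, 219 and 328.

State at t = 1.0453 s:
  obj    pos=(+1.553,-0.362) vel=(+2.916,-0.820) ωy=+56.08

Key-timestep trajectory:
   step    t(s)  obj.x    obj.z    obj.vx   obj.vz 
    109  0.2601   +0.123  +0.040  +0.726  -0.204
    219  0.5227   +0.410  -0.040  +1.458  -0.410
    328  0.7828   +0.884  -0.174  +2.184  -0.614


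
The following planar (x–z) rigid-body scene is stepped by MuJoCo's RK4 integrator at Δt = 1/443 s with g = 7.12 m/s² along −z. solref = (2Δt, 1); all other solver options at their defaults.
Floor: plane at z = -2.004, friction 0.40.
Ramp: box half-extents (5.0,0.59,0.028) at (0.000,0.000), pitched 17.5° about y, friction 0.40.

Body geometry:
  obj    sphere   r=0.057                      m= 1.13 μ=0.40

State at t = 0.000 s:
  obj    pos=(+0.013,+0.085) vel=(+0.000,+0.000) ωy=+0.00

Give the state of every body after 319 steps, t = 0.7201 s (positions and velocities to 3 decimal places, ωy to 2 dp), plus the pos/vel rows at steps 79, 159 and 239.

State at t = 0.7201 s:
  obj    pos=(+0.391,-0.034) vel=(+1.050,-0.331) ωy=+19.32

Key-timestep trajectory:
   step    t(s)  obj.x    obj.z    obj.vx   obj.vz 
     79  0.1783   +0.036  +0.078  +0.260  -0.082
    159  0.3589   +0.107  +0.055  +0.524  -0.165
    239  0.5395   +0.225  +0.018  +0.787  -0.248


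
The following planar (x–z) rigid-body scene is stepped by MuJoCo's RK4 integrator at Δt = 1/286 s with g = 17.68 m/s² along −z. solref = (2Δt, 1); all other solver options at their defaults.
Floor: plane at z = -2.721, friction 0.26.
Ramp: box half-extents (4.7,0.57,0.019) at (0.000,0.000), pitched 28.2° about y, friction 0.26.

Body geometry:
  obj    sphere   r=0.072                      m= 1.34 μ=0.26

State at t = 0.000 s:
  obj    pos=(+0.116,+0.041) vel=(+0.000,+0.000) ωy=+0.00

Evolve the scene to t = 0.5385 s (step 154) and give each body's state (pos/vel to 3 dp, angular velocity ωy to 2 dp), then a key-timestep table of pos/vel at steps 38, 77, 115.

State at t = 0.5385 s:
  obj    pos=(+0.879,-0.368) vel=(+2.832,-1.519) ωy=+44.62

Key-timestep trajectory:
   step    t(s)  obj.x    obj.z    obj.vx   obj.vz 
     38  0.1329   +0.162  +0.016  +0.699  -0.375
     77  0.2692   +0.307  -0.061  +1.416  -0.759
    115  0.4021   +0.541  -0.187  +2.115  -1.134


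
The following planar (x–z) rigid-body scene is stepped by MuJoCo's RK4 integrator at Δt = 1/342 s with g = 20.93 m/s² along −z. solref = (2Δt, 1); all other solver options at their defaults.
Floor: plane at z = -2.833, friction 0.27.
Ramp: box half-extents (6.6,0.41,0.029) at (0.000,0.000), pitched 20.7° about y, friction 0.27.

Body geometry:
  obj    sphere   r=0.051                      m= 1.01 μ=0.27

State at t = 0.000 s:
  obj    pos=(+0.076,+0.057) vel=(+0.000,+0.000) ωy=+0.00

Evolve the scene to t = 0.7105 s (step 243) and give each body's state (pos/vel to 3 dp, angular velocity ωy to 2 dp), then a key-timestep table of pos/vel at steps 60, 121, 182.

State at t = 0.7105 s:
  obj    pos=(+1.324,-0.415) vel=(+3.512,-1.327) ωy=+73.61

Key-timestep trajectory:
   step    t(s)  obj.x    obj.z    obj.vx   obj.vz 
     60  0.1754   +0.152  +0.028  +0.867  -0.328
    121  0.3538   +0.385  -0.060  +1.749  -0.661
    182  0.5322   +0.776  -0.208  +2.631  -0.994


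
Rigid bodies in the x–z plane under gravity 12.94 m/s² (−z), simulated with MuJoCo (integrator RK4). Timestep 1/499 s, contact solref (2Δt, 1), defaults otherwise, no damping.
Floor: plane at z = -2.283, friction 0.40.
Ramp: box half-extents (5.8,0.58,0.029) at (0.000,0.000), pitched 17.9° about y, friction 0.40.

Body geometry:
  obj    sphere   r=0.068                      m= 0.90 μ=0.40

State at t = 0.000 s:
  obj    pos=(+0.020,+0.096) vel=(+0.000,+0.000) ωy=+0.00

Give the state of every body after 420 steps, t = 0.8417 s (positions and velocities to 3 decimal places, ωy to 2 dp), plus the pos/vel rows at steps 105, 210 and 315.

State at t = 0.8417 s:
  obj    pos=(+0.978,-0.214) vel=(+2.275,-0.735) ωy=+35.16

Key-timestep trajectory:
   step    t(s)  obj.x    obj.z    obj.vx   obj.vz 
    105  0.2104   +0.080  +0.076  +0.569  -0.184
    210  0.4208   +0.259  +0.018  +1.138  -0.367
    315  0.6313   +0.559  -0.078  +1.707  -0.551


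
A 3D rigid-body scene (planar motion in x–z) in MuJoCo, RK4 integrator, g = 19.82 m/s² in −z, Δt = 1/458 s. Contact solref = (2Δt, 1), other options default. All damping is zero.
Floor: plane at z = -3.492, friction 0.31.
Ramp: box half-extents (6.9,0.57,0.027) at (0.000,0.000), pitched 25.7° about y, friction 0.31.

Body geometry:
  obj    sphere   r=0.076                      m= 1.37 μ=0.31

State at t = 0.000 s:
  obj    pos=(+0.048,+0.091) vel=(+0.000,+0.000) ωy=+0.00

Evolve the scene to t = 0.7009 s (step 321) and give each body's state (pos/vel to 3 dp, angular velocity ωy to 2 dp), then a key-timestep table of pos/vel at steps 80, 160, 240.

State at t = 0.7009 s:
  obj    pos=(+1.407,-0.563) vel=(+3.877,-1.866) ωy=+56.61

Key-timestep trajectory:
   step    t(s)  obj.x    obj.z    obj.vx   obj.vz 
     80  0.1747   +0.132  +0.051  +0.966  -0.465
    160  0.3493   +0.386  -0.071  +1.933  -0.930
    240  0.5240   +0.808  -0.274  +2.899  -1.395


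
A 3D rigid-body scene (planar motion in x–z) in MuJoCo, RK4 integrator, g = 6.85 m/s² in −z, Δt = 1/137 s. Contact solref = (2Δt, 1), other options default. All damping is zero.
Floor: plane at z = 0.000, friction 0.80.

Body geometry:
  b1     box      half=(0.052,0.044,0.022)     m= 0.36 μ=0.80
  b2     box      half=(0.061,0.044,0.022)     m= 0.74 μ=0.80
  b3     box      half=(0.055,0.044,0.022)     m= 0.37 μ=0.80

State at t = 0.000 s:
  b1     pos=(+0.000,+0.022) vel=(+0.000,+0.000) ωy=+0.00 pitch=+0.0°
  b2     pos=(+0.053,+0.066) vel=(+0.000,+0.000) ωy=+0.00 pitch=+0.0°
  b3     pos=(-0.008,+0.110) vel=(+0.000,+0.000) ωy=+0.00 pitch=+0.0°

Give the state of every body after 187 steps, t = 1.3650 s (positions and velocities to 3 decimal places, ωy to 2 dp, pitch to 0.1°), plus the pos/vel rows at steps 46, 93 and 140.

State at t = 1.3650 s:
  b1     pos=(+0.000,+0.022) vel=(-0.001,+0.000) ωy=+0.00 pitch=+0.0°
  b2     pos=(+0.068,+0.059) vel=(+0.002,+0.002) ωy=+0.01 pitch=+44.8°
  b3     pos=(-0.129,+0.022) vel=(+0.000,+0.000) ωy=+0.00 pitch=+180.0°

Key-timestep trajectory:
   step    t(s)  b1.x    b1.z    b1.vx   b1.vz   b2.x    b2.z    b2.vx   b2.vz   b3.x    b3.z    b3.vx   b3.vz 
     46  0.3358   +0.000  +0.022  +0.000  +0.000   +0.053  +0.066  +0.000  +0.000   -0.009  +0.110  -0.008  +0.000
     93  0.6788   +0.000  +0.022  +0.000  -0.001   +0.053  +0.066  +0.001  -0.001   -0.027  +0.100  -0.143  +0.001
    140  1.0219   +0.000  +0.022  +0.000  +0.000   +0.067  +0.060  +0.113  -0.104   -0.081  +0.092  -0.301  -0.184


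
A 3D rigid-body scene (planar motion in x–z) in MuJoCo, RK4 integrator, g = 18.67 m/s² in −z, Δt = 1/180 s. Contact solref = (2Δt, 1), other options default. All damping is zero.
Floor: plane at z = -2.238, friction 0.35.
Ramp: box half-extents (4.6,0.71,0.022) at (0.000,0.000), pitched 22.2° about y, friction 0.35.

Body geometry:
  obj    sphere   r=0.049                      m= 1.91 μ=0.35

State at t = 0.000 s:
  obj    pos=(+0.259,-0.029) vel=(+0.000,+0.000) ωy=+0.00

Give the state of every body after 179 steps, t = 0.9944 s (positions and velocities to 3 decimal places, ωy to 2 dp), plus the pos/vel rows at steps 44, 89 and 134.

State at t = 0.9944 s:
  obj    pos=(+2.566,-0.970) vel=(+4.639,-1.893) ωy=+102.25

Key-timestep trajectory:
   step    t(s)  obj.x    obj.z    obj.vx   obj.vz 
     44  0.2444   +0.398  -0.086  +1.141  -0.465
     89  0.4944   +0.829  -0.262  +2.307  -0.941
    134  0.7444   +1.552  -0.557  +3.473  -1.417


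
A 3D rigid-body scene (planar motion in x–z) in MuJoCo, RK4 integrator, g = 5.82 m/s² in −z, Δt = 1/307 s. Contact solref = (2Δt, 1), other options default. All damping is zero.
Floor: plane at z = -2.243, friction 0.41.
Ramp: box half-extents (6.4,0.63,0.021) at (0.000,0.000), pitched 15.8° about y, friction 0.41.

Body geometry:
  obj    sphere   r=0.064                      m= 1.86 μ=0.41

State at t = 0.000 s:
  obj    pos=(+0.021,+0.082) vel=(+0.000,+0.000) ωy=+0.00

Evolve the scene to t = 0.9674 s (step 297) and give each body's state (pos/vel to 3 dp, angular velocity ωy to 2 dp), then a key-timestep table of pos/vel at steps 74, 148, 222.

State at t = 0.9674 s:
  obj    pos=(+0.531,-0.062) vel=(+1.054,-0.298) ωy=+17.11

Key-timestep trajectory:
   step    t(s)  obj.x    obj.z    obj.vx   obj.vz 
     74  0.2410   +0.053  +0.073  +0.263  -0.074
    148  0.4821   +0.148  +0.047  +0.525  -0.149
    222  0.7231   +0.306  +0.002  +0.788  -0.223


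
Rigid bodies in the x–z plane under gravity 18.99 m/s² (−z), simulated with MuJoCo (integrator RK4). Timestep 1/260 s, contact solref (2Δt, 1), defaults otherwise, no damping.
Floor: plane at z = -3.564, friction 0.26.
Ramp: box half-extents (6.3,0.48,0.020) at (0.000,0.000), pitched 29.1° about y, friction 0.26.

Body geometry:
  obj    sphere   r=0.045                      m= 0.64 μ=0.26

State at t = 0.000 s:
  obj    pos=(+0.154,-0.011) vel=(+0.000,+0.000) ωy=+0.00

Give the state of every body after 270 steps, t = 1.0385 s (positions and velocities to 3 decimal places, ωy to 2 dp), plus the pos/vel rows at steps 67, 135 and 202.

State at t = 1.0385 s:
  obj    pos=(+3.262,-1.741) vel=(+5.986,-3.332) ωy=+152.21

Key-timestep trajectory:
   step    t(s)  obj.x    obj.z    obj.vx   obj.vz 
     67  0.2577   +0.345  -0.118  +1.486  -0.827
    135  0.5192   +0.931  -0.444  +2.993  -1.666
    202  0.7769   +1.894  -0.980  +4.478  -2.493


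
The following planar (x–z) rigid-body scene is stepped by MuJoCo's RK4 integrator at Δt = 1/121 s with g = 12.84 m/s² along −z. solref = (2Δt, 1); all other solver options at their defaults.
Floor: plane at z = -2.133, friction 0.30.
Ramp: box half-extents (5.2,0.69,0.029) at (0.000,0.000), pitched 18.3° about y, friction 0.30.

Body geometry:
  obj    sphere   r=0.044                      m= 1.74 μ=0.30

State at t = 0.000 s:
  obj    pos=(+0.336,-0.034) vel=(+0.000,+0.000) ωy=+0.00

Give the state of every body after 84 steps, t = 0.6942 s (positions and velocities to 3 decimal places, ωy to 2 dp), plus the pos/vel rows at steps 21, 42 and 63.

State at t = 0.6942 s:
  obj    pos=(+0.995,-0.252) vel=(+1.898,-0.628) ωy=+45.42

Key-timestep trajectory:
   step    t(s)  obj.x    obj.z    obj.vx   obj.vz 
     21  0.1736   +0.377  -0.048  +0.475  -0.157
     42  0.3471   +0.501  -0.089  +0.949  -0.314
     63  0.5207   +0.707  -0.157  +1.423  -0.471


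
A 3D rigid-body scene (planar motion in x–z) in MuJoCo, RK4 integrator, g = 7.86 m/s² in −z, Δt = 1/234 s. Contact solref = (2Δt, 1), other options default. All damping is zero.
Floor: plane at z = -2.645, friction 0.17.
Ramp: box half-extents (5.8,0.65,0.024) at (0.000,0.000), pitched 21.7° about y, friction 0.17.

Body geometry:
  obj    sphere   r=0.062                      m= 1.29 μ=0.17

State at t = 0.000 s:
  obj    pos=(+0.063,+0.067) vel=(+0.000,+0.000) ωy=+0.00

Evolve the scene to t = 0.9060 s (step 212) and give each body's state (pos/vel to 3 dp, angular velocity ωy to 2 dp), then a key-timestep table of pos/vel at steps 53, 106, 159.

State at t = 0.9060 s:
  obj    pos=(+0.855,-0.248) vel=(+1.748,-0.695) ωy=+30.33

Key-timestep trajectory:
   step    t(s)  obj.x    obj.z    obj.vx   obj.vz 
     53  0.2265   +0.113  +0.048  +0.437  -0.174
    106  0.4530   +0.261  -0.011  +0.874  -0.348
    159  0.6795   +0.509  -0.110  +1.311  -0.522


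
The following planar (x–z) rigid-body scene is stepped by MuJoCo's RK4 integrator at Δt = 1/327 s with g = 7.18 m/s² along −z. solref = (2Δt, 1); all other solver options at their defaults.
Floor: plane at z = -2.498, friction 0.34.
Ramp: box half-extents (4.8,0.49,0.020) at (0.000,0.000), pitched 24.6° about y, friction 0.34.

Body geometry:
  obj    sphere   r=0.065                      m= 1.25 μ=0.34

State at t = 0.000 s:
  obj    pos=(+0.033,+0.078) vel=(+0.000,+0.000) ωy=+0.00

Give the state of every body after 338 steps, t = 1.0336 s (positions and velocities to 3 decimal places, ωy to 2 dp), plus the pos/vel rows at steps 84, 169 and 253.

State at t = 1.0336 s:
  obj    pos=(+1.070,-0.396) vel=(+2.006,-0.919) ωy=+33.95

Key-timestep trajectory:
   step    t(s)  obj.x    obj.z    obj.vx   obj.vz 
     84  0.2569   +0.097  +0.049  +0.499  -0.228
    169  0.5168   +0.292  -0.040  +1.003  -0.459
    253  0.7737   +0.614  -0.188  +1.502  -0.688


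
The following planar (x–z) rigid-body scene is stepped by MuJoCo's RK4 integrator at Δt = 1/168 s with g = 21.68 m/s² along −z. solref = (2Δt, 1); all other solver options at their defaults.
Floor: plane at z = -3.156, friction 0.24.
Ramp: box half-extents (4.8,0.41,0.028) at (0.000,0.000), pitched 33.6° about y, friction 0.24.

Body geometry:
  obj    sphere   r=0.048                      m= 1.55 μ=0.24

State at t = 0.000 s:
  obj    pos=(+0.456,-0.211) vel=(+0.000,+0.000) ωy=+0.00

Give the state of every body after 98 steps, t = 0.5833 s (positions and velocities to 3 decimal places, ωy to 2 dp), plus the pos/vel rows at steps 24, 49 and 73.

State at t = 0.5833 s:
  obj    pos=(+1.671,-1.019) vel=(+4.164,-2.767) ωy=+104.08

Key-timestep trajectory:
   step    t(s)  obj.x    obj.z    obj.vx   obj.vz 
     24  0.1429   +0.529  -0.260  +1.020  -0.678
     49  0.2917   +0.760  -0.413  +2.082  -1.384
     73  0.4345   +1.130  -0.659  +3.102  -2.061


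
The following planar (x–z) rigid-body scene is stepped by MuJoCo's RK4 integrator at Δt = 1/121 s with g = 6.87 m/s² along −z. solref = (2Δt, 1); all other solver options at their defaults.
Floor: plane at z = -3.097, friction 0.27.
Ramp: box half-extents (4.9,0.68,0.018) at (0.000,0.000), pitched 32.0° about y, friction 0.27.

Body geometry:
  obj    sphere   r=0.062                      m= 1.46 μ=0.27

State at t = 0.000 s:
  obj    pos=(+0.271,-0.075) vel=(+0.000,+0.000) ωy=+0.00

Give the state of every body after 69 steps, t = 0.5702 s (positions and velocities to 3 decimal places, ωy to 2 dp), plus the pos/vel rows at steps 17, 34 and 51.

State at t = 0.5702 s:
  obj    pos=(+0.630,-0.299) vel=(+1.258,-0.786) ωy=+23.90

Key-timestep trajectory:
   step    t(s)  obj.x    obj.z    obj.vx   obj.vz 
     17  0.1405   +0.293  -0.089  +0.310  -0.194
     34  0.2810   +0.358  -0.129  +0.620  -0.387
     51  0.4215   +0.467  -0.198  +0.930  -0.581


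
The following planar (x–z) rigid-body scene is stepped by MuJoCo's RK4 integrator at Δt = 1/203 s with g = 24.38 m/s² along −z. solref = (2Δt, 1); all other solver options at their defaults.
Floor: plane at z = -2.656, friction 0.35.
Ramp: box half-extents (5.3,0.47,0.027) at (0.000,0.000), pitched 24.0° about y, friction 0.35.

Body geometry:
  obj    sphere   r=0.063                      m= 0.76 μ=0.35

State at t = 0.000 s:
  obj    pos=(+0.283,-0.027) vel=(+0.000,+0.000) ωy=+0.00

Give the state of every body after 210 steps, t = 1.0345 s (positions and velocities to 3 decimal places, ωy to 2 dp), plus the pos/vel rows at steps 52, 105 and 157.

State at t = 1.0345 s:
  obj    pos=(+3.745,-1.569) vel=(+6.694,-2.980) ωy=+116.29

Key-timestep trajectory:
   step    t(s)  obj.x    obj.z    obj.vx   obj.vz 
     52  0.2562   +0.495  -0.122  +1.658  -0.738
    105  0.5172   +1.149  -0.413  +3.347  -1.490
    157  0.7734   +2.218  -0.889  +5.004  -2.228


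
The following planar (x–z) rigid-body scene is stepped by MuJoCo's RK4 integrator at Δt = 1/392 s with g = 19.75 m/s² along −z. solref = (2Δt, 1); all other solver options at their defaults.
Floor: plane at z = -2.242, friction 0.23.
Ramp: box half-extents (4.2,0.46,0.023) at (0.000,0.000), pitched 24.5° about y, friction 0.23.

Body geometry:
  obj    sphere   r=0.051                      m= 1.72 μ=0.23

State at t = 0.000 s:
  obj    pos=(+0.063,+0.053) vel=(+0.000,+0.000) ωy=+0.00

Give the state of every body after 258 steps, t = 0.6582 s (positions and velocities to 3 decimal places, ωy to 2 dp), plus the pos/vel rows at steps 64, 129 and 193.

State at t = 0.6582 s:
  obj    pos=(+1.216,-0.473) vel=(+3.504,-1.597) ωy=+75.48

Key-timestep trajectory:
   step    t(s)  obj.x    obj.z    obj.vx   obj.vz 
     64  0.1633   +0.134  +0.020  +0.869  -0.396
    129  0.3291   +0.351  -0.079  +1.752  -0.798
    193  0.4923   +0.708  -0.241  +2.621  -1.195


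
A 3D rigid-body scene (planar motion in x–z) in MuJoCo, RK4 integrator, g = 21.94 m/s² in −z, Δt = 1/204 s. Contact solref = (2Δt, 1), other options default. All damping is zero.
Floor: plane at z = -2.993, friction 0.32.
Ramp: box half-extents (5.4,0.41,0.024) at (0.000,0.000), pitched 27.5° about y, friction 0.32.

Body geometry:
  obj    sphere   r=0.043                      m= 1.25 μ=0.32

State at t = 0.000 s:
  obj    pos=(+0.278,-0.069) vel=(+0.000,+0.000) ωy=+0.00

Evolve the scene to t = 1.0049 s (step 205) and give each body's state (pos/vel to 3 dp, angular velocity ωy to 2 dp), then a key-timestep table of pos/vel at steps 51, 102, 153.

State at t = 1.0049 s:
  obj    pos=(+3.519,-1.756) vel=(+6.450,-3.358) ωy=+169.09

Key-timestep trajectory:
   step    t(s)  obj.x    obj.z    obj.vx   obj.vz 
     51  0.2500   +0.479  -0.174  +1.605  -0.835
    102  0.5000   +1.080  -0.487  +3.209  -1.671
    153  0.7500   +2.083  -1.009  +4.814  -2.506


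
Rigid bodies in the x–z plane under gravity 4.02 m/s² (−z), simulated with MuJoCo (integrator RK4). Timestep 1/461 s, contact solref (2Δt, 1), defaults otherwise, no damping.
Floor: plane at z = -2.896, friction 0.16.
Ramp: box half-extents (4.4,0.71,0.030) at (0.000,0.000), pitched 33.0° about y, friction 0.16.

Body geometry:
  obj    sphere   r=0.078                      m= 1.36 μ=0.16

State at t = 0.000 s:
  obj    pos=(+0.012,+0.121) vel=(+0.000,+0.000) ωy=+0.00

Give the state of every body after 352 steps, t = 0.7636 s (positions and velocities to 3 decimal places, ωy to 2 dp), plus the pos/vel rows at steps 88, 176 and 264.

State at t = 0.7636 s:
  obj    pos=(+0.415,-0.141) vel=(+1.059,-0.681) ωy=+13.23

Key-timestep trajectory:
   step    t(s)  obj.x    obj.z    obj.vx   obj.vz 
     88  0.1909   +0.037  +0.105  +0.264  -0.171
    176  0.3818   +0.113  +0.055  +0.527  -0.346
    264  0.5727   +0.239  -0.026  +0.793  -0.513


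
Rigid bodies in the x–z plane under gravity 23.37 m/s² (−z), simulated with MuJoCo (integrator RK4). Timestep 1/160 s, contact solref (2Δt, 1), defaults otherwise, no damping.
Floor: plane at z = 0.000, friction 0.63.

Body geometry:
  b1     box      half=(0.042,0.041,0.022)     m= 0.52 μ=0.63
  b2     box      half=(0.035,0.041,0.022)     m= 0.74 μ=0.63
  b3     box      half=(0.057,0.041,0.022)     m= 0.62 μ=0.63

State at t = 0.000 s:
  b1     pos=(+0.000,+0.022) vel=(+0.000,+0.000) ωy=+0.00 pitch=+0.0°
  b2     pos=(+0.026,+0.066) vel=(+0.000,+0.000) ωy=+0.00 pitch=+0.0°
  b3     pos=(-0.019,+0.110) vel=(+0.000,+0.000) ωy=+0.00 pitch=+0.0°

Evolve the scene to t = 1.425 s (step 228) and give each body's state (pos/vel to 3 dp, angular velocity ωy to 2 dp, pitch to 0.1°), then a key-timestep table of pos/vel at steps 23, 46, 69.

State at t = 1.425 s:
  b1     pos=(+0.000,+0.022) vel=(+0.000,+0.000) ωy=+0.00 pitch=+0.0°
  b2     pos=(+0.026,+0.066) vel=(+0.000,+0.000) ωy=+0.00 pitch=+0.1°
  b3     pos=(-0.183,+0.022) vel=(+0.000,+0.000) ωy=+0.00 pitch=+180.0°

Key-timestep trajectory:
   step    t(s)  b1.x    b1.z    b1.vx   b1.vz   b2.x    b2.z    b2.vx   b2.vz   b3.x    b3.z    b3.vx   b3.vz 
     23  0.1438   +0.000  +0.022  +0.001  +0.001   +0.026  +0.066  +0.001  +0.001   -0.054  +0.077  -0.679  -0.592
     46  0.2875   +0.000  +0.022  +0.000  +0.000   +0.026  +0.066  +0.000  +0.000   -0.116  +0.061  -0.228  +0.031
     69  0.4313   +0.000  +0.022  +0.000  +0.000   +0.026  +0.066  +0.000  +0.000   -0.163  +0.045  -0.590  -0.545


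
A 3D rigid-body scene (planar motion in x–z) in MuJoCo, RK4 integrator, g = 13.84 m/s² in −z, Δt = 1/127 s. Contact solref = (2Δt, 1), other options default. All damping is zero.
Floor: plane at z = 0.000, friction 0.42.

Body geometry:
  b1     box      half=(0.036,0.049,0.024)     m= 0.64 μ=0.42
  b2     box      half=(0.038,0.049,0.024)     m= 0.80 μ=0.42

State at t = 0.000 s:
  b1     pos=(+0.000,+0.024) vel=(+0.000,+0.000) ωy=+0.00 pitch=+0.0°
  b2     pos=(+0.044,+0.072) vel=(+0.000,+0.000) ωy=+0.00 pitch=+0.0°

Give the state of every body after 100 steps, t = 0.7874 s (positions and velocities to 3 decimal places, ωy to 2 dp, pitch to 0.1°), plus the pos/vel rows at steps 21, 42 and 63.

State at t = 0.7874 s:
  b1     pos=(+0.000,+0.024) vel=(+0.000,+0.000) ωy=+0.00 pitch=+0.0°
  b2     pos=(+0.082,+0.038) vel=(+0.000,+0.000) ωy=+0.00 pitch=+90.0°

Key-timestep trajectory:
   step    t(s)  b1.x    b1.z    b1.vx   b1.vz   b2.x    b2.z    b2.vx   b2.vz 
     21  0.1654   +0.000  +0.024  +0.000  +0.000   +0.073  +0.040  +0.451  -0.088
     42  0.3307   +0.000  +0.024  +0.000  +0.000   +0.099  +0.044  -0.030  -0.005
     63  0.4961   +0.000  +0.024  +0.000  +0.000   +0.079  +0.039  +0.065  -0.015


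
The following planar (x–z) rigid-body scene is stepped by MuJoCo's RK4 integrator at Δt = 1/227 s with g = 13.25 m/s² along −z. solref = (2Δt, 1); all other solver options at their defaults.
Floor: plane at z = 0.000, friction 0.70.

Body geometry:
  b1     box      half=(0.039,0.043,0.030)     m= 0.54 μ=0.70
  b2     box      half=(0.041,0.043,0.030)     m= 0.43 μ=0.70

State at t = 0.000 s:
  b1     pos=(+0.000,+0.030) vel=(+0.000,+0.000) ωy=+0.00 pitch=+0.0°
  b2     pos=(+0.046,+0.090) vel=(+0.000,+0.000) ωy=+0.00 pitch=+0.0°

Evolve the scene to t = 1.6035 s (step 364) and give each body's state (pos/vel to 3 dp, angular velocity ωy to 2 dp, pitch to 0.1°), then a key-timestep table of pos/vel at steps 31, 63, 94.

State at t = 1.6035 s:
  b1     pos=(+0.000,+0.030) vel=(+0.000,+0.000) ωy=+0.00 pitch=+0.0°
  b2     pos=(+0.083,+0.041) vel=(+0.000,+0.000) ωy=+0.00 pitch=+90.0°

Key-timestep trajectory:
   step    t(s)  b1.x    b1.z    b1.vx   b1.vz   b2.x    b2.z    b2.vx   b2.vz 
     31  0.1366   +0.000  +0.030  +0.000  +0.000   +0.063  +0.079  +0.254  -0.303
     63  0.2775   +0.000  +0.030  +0.000  +0.000   +0.097  +0.048  +0.078  +0.026
     94  0.4141   +0.000  +0.030  +0.000  +0.000   +0.081  +0.041  -0.119  +0.065


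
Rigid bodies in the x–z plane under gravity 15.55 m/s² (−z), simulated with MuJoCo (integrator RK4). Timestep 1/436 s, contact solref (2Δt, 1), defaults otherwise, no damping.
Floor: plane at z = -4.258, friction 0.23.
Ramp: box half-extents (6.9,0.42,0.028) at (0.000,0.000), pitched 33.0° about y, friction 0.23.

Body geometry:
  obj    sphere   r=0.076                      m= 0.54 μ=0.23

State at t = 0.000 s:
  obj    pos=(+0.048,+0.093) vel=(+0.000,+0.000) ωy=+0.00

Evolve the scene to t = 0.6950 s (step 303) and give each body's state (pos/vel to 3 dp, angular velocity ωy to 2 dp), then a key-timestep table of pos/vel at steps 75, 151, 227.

State at t = 0.6950 s:
  obj    pos=(+1.273,-0.703) vel=(+3.526,-2.290) ωy=+55.31

Key-timestep trajectory:
   step    t(s)  obj.x    obj.z    obj.vx   obj.vz 
     75  0.1720   +0.123  +0.044  +0.873  -0.567
    151  0.3463   +0.352  -0.105  +1.757  -1.141
    227  0.5206   +0.736  -0.354  +2.642  -1.716


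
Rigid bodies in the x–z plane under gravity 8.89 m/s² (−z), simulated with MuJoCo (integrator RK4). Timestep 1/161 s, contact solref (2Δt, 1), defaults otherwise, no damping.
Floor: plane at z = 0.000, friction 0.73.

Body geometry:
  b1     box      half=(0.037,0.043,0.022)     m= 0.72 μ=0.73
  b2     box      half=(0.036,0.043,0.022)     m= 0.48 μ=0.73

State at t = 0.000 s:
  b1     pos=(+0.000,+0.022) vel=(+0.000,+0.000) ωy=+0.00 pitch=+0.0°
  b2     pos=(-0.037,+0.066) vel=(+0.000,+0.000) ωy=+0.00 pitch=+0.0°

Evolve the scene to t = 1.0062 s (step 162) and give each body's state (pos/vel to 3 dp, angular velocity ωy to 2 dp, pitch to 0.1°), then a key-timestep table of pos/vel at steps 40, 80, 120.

State at t = 1.0062 s:
  b1     pos=(+0.000,+0.022) vel=(+0.000,+0.000) ωy=+0.00 pitch=+0.0°
  b2     pos=(-0.067,+0.036) vel=(+0.000,+0.000) ωy=-0.01 pitch=-90.0°

Key-timestep trajectory:
   step    t(s)  b1.x    b1.z    b1.vx   b1.vz   b2.x    b2.z    b2.vx   b2.vz 
     40  0.2484   +0.000  +0.022  +0.000  +0.000   -0.039  +0.066  -0.021  -0.001
     80  0.4969   +0.000  +0.022  +0.000  +0.000   -0.067  +0.035  -0.366  -0.164
    120  0.7453   +0.000  +0.022  +0.000  +0.000   -0.073  +0.039  +0.166  -0.064


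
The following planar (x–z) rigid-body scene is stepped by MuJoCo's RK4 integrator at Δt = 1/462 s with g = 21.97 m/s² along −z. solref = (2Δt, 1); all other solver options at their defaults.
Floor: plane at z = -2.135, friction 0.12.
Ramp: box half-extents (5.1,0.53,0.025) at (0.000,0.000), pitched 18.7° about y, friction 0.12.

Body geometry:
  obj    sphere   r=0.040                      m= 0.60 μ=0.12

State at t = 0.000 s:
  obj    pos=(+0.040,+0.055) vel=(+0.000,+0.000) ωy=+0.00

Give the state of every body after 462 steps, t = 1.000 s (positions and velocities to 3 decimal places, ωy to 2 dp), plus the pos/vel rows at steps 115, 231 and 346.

State at t = 1.000 s:
  obj    pos=(+2.423,-0.752) vel=(+4.766,-1.613) ωy=+125.77

Key-timestep trajectory:
   step    t(s)  obj.x    obj.z    obj.vx   obj.vz 
    115  0.2489   +0.188  +0.005  +1.186  -0.402
    231  0.5000   +0.636  -0.147  +2.383  -0.807
    346  0.7489   +1.377  -0.397  +3.569  -1.208


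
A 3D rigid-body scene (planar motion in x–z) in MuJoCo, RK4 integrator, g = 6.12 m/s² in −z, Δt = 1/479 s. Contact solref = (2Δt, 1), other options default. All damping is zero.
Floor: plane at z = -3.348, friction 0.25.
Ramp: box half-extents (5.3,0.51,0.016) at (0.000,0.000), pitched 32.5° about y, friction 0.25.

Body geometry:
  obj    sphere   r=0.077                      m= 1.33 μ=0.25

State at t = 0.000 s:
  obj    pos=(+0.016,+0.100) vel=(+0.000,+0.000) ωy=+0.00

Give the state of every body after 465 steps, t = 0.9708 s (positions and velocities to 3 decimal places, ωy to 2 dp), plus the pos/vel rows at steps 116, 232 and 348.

State at t = 0.9708 s:
  obj    pos=(+0.950,-0.495) vel=(+1.923,-1.225) ωy=+29.61

Key-timestep trajectory:
   step    t(s)  obj.x    obj.z    obj.vx   obj.vz 
    116  0.2422   +0.074  +0.063  +0.480  -0.306
    232  0.4843   +0.248  -0.048  +0.960  -0.611
    348  0.7265   +0.539  -0.233  +1.439  -0.917


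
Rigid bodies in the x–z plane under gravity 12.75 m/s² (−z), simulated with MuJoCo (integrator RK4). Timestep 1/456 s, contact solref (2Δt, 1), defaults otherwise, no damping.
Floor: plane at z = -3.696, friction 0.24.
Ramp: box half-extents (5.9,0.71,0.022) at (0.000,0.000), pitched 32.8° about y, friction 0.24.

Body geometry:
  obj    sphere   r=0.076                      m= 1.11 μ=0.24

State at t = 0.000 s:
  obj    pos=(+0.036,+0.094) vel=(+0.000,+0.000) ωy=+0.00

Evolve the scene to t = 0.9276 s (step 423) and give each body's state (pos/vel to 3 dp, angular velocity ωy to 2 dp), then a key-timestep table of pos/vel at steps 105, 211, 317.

State at t = 0.9276 s:
  obj    pos=(+1.820,-1.056) vel=(+3.847,-2.479) ωy=+60.21

Key-timestep trajectory:
   step    t(s)  obj.x    obj.z    obj.vx   obj.vz 
    105  0.2303   +0.146  +0.023  +0.955  -0.615
    211  0.4627   +0.480  -0.193  +1.919  -1.237
    317  0.6952   +1.038  -0.552  +2.883  -1.858


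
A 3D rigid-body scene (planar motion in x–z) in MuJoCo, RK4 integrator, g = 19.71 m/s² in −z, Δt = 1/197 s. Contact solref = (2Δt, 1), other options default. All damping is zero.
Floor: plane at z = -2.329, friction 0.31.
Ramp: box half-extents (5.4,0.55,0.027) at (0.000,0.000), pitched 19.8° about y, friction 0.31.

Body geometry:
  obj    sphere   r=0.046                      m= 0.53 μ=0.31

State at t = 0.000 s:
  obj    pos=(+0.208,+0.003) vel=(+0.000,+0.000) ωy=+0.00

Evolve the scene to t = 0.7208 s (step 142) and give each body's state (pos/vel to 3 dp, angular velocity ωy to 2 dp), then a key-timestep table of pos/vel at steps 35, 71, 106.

State at t = 0.7208 s:
  obj    pos=(+1.374,-0.417) vel=(+3.234,-1.164) ωy=+74.71

Key-timestep trajectory:
   step    t(s)  obj.x    obj.z    obj.vx   obj.vz 
     35  0.1777   +0.279  -0.023  +0.797  -0.287
     71  0.3604   +0.499  -0.102  +1.617  -0.582
    106  0.5381   +0.858  -0.231  +2.414  -0.869


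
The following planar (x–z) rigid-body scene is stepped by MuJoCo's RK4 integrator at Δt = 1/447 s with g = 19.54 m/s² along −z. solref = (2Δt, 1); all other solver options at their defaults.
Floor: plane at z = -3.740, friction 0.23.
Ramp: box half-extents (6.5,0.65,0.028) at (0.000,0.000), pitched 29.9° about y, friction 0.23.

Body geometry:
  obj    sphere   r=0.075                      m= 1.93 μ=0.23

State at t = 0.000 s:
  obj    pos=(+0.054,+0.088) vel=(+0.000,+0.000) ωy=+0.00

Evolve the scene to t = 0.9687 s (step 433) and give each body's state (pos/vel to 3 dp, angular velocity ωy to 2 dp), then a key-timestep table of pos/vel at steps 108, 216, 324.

State at t = 0.9687 s:
  obj    pos=(+2.884,-1.540) vel=(+5.843,-3.360) ωy=+89.85

Key-timestep trajectory:
   step    t(s)  obj.x    obj.z    obj.vx   obj.vz 
    108  0.2416   +0.230  -0.013  +1.458  -0.838
    216  0.4832   +0.758  -0.317  +2.915  -1.676
    324  0.7248   +1.639  -0.823  +4.372  -2.514


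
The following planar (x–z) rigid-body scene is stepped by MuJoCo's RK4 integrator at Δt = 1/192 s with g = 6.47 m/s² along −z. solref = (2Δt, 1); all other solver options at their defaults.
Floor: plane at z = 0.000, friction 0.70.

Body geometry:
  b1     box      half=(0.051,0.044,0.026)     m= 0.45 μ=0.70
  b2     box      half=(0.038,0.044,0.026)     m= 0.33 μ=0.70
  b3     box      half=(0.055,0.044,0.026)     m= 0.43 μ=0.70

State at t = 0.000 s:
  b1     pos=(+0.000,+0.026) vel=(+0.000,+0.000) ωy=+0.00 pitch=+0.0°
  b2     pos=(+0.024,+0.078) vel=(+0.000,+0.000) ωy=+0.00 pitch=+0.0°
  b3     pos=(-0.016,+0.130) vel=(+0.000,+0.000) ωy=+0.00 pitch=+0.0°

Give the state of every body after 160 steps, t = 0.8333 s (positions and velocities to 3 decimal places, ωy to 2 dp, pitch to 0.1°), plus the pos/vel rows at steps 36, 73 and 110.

State at t = 0.8333 s:
  b1     pos=(+0.000,+0.026) vel=(+0.000,+0.000) ωy=+0.00 pitch=+0.0°
  b2     pos=(+0.024,+0.078) vel=(+0.000,+0.000) ωy=+0.00 pitch=+0.0°
  b3     pos=(-0.140,+0.026) vel=(+0.000,+0.000) ωy=+0.00 pitch=+180.0°

Key-timestep trajectory:
   step    t(s)  b1.x    b1.z    b1.vx   b1.vz   b2.x    b2.z    b2.vx   b2.vz   b3.x    b3.z    b3.vx   b3.vz 
     36  0.1875   +0.000  +0.026  +0.000  +0.000   +0.024  +0.078  +0.000  +0.000   -0.020  +0.129  -0.052  -0.012
     73  0.3802   +0.000  +0.026  +0.000  +0.000   +0.024  +0.078  +0.000  +0.000   -0.042  +0.112  -0.215  +0.040
    110  0.5729   +0.000  +0.026  +0.000  +0.000   +0.024  +0.078  +0.000  +0.000   -0.097  +0.088  -0.351  -0.411


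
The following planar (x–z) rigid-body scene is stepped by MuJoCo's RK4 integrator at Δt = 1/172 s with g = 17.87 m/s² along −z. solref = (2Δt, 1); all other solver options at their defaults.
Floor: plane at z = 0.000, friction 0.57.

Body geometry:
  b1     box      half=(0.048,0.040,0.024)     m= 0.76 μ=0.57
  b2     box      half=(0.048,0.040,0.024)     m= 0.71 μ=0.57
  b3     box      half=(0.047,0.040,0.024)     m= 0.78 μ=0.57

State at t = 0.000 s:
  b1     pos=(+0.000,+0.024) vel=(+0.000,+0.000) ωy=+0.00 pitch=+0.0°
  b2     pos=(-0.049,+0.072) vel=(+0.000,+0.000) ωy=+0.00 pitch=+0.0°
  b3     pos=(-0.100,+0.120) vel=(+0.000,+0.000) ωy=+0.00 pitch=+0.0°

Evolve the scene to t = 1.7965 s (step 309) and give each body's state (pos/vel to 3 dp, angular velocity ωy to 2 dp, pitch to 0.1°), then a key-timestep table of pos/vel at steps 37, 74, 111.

State at t = 1.7965 s:
  b1     pos=(+0.000,+0.024) vel=(+0.000,+0.000) ωy=+0.00 pitch=+0.0°
  b2     pos=(-0.093,+0.048) vel=(+0.000,+0.000) ωy=+0.00 pitch=-90.0°
  b3     pos=(-0.181,+0.047) vel=(+0.000,+0.000) ωy=+0.00 pitch=-90.0°

Key-timestep trajectory:
   step    t(s)  b1.x    b1.z    b1.vx   b1.vz   b2.x    b2.z    b2.vx   b2.vz   b3.x    b3.z    b3.vx   b3.vz 
     37  0.2151   +0.000  +0.024  +0.000  +0.000   -0.095  +0.048  -0.101  +0.069   -0.165  +0.052  -0.352  -0.090
     74  0.4302   +0.000  +0.024  +0.000  +0.000   -0.093  +0.048  -0.001  +0.000   -0.197  +0.052  +0.068  -0.009
    111  0.6453   +0.000  +0.024  +0.000  +0.000   -0.093  +0.048  +0.000  +0.000   -0.181  +0.047  -0.181  -0.001


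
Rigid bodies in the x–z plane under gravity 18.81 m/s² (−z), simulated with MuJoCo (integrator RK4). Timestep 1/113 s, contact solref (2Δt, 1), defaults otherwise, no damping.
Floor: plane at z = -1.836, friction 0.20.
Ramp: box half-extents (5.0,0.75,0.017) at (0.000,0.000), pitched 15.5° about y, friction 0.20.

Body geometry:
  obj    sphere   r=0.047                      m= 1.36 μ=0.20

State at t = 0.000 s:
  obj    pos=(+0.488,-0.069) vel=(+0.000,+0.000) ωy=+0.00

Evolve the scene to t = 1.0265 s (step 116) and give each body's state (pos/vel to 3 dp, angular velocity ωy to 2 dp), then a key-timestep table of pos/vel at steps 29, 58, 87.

State at t = 1.0265 s:
  obj    pos=(+2.311,-0.575) vel=(+3.552,-0.985) ωy=+78.41

Key-timestep trajectory:
   step    t(s)  obj.x    obj.z    obj.vx   obj.vz 
     29  0.2566   +0.602  -0.101  +0.888  -0.246
     58  0.5133   +0.944  -0.195  +1.776  -0.493
     87  0.7699   +1.514  -0.353  +2.664  -0.739
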